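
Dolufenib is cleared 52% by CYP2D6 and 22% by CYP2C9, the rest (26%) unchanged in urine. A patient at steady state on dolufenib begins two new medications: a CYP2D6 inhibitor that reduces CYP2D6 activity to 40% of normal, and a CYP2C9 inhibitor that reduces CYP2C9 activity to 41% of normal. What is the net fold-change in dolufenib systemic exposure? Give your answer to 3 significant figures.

1.79

CYP2D6: 0.52 × 0.4 = 0.208
CYP2C9: 0.22 × 0.41 = 0.0902
Other: 0.26 (unchanged)
CL_new/CL_old = 0.208 + 0.0902 + 0.26 = 0.5582.
Because systemic exposure varies inversely with clearance, the combined effect is 1 / 0.5582 = 1.79.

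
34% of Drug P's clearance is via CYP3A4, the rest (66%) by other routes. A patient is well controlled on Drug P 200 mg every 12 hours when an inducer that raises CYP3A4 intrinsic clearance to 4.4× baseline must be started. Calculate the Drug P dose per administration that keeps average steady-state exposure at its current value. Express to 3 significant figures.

431 mg

The CYP3A4 pathway (34% of clearance) is boosted to 4.4× activity: 0.34 × 4.4 = 1.496.
The remaining 66% of clearance is unaffected.
CL_new/CL_old = 1.496 + 0.66 = 2.156.
To maintain the same steady-state level, dose must scale with clearance: new dose = 200 × 2.156 = 431 mg.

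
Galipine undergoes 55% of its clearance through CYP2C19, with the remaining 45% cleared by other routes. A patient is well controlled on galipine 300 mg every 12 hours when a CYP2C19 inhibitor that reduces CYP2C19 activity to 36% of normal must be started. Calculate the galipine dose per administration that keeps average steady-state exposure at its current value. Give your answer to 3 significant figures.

The CYP2C19 pathway (55% of clearance) is reduced to 0.36× activity: 0.55 × 0.36 = 0.198.
Non-CYP routes (45%) are unchanged.
New clearance relative to baseline: 0.198 + 0.45 = 0.648.
To maintain the same steady-state level, dose must scale with clearance: new dose = 300 × 0.648 = 194 mg.

194 mg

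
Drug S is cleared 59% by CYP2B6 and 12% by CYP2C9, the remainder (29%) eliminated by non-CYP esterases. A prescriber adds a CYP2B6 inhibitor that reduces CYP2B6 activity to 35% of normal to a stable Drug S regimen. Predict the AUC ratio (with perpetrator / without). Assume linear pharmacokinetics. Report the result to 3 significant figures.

1.62

The CYP2B6 pathway (59% of clearance) drops to 0.35× activity: 0.59 × 0.35 = 0.2065.
CYP2C9 (12%) and the residual 29% are unaffected.
New clearance relative to baseline: 0.2065 + 0.12 + 0.29 = 0.6165.
Since AUC ∝ 1/CL, the ratio is 1 / 0.6165 = 1.62.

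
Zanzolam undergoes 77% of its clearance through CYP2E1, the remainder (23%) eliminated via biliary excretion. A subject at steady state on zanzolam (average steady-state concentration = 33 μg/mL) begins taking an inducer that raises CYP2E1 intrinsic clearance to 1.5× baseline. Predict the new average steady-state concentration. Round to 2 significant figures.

24 μg/mL

The CYP2E1 pathway (77% of clearance) increases to 1.5× activity: 0.77 × 1.5 = 1.155.
The remaining 23% of clearance is unaffected.
Relative clearance = 1.155 + 0.23 = 1.385.
New average steady-state concentration = baseline ÷ relative clearance = 33 / 1.385 = 24 μg/mL.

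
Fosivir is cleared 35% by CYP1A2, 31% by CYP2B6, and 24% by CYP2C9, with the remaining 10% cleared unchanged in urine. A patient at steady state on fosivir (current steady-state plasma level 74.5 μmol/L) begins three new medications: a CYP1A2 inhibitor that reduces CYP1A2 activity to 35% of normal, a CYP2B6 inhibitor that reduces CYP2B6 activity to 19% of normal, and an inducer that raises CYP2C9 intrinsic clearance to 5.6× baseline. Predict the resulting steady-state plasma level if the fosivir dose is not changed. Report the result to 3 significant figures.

The CYP1A2 pathway (35% of clearance) drops to 0.35× activity: 0.35 × 0.35 = 0.1225.
The CYP2B6 pathway (31% of clearance) drops to 0.19× activity: 0.31 × 0.19 = 0.0589.
The CYP2C9 pathway (24% of clearance) rises to 5.6× activity: 0.24 × 5.6 = 1.344.
The remaining 10% of clearance is unaffected.
Relative clearance = 0.1225 + 0.0589 + 1.344 + 0.1 = 1.6254.
Dividing the baseline by the relative clearance: 74.5 / 1.6254 = 45.8 μmol/L.

45.8 μmol/L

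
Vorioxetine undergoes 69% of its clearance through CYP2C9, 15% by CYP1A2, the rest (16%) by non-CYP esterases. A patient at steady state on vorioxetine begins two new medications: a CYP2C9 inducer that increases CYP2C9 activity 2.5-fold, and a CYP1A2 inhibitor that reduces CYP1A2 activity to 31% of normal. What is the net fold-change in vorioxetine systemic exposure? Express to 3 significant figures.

CYP2C9: 0.69 × 2.5 = 1.725
CYP1A2: 0.15 × 0.31 = 0.0465
Other: 0.16 (unchanged)
Relative clearance = 1.725 + 0.0465 + 0.16 = 1.9315.
Net systemic exposure ratio = 1 / 1.9315 = 0.518.

0.518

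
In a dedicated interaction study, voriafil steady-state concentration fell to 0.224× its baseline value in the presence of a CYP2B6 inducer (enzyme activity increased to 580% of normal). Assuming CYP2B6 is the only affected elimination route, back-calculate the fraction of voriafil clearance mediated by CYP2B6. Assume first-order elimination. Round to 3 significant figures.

Let x = fm,CYP2B6. Because steady-state concentration ∝ 1/CL, relative clearance rose to 1/0.224 = 4.464.
Setting x·5.8 + (1 − x) = 4.464 and solving: x = (4.464 − 1)/(5.8 − 1) = 0.722.

0.722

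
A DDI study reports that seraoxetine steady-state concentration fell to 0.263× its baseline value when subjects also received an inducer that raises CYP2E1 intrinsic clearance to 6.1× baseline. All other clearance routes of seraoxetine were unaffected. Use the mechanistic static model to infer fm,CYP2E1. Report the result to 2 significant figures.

0.55

Let x = fm,CYP2E1. Because steady-state concentration ∝ 1/CL, relative clearance rose to 1/0.263 = 3.802.
Only the CYP2E1 route changed, so 3.802 = x·6.1 + (1 − x), giving x = 0.55.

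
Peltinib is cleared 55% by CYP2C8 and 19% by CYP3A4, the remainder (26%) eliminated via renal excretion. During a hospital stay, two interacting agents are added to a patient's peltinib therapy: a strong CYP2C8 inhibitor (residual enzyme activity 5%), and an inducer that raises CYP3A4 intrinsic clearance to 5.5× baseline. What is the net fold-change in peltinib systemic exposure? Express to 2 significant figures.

CYP2C8: 0.55 × 0.05 = 0.0275
CYP3A4: 0.19 × 5.5 = 1.045
Other: 0.26 (unchanged)
New clearance relative to baseline: 0.0275 + 1.045 + 0.26 = 1.3325.
Because systemic exposure varies inversely with clearance, the combined effect is 1 / 1.3325 = 0.75.

0.75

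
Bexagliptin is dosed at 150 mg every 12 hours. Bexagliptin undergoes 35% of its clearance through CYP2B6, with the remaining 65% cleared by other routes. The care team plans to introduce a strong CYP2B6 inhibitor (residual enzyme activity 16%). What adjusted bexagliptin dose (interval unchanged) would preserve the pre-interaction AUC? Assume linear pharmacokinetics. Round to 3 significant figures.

CYP2B6: 0.35 × 0.16 = 0.056
Other: 0.65 (unchanged)
Relative clearance = 0.056 + 0.65 = 0.706.
Css,avg = (dose rate)/CL, so holding Css fixed requires dose ∝ CL: 150 × 0.706 = 106 mg.

106 mg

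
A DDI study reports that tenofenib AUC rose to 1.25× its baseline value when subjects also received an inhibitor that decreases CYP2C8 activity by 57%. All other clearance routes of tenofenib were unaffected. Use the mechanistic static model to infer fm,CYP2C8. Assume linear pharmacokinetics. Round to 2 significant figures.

Call the CYP2C8 fraction fm. After the interaction, CL_new/CL_old = fm × 0.43 + (1 − fm).
AUC ratio = 1 / (new CL fraction), so new CL fraction = 1 / 1.25 = 0.8.
fm × 0.43 + 1 − fm = 0.8  ⇒  fm × (0.43 − 1) = −0.2  ⇒  fm = 0.35.

0.35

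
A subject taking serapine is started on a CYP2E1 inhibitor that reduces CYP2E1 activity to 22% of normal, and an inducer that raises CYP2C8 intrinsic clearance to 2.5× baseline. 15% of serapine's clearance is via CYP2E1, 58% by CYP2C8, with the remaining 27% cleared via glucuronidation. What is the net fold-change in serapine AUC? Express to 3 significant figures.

CYP2E1: 0.15 × 0.22 = 0.033
CYP2C8: 0.58 × 2.5 = 1.45
Other: 0.27 (unchanged)
Relative clearance = 0.033 + 1.45 + 0.27 = 1.753.
Net AUC ratio = 1 / 1.753 = 0.570.

0.570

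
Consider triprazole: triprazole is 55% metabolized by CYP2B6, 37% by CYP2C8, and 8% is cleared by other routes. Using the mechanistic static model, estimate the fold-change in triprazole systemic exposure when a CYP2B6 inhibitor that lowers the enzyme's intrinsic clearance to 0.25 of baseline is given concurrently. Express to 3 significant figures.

The CYP2B6 pathway (55% of clearance) is reduced to 0.25× activity: 0.55 × 0.25 = 0.1375.
CYP2C8 (37%) and the residual 8% are unaffected.
New clearance relative to baseline: 0.1375 + 0.37 + 0.08 = 0.5875.
Since systemic exposure ∝ 1/CL, the ratio is 1 / 0.5875 = 1.70.

1.70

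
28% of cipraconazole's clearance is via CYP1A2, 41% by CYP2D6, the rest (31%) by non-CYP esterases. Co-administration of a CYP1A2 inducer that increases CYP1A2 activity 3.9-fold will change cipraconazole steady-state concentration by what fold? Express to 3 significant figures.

CYP1A2: 0.28 × 3.9 = 1.092
CYP2D6: 0.41 (unchanged)
Other: 0.31 (unchanged)
Relative clearance = 1.092 + 0.41 + 0.31 = 1.812.
Steady-state concentration is inversely proportional to clearance, so the fold-change is 1 / 1.812 = 0.552.

0.552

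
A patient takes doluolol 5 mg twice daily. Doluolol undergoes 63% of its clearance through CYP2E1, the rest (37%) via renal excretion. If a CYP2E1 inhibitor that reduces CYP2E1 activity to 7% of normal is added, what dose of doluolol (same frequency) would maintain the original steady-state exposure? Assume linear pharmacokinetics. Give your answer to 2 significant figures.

2.1 mg

CYP2E1: 0.63 × 0.07 = 0.0441
Other: 0.37 (unchanged)
Relative clearance = 0.0441 + 0.37 = 0.4141.
Exposure is unchanged when dose changes in proportion to clearance. New dose = 5 mg × 0.4141 = 2.1 mg.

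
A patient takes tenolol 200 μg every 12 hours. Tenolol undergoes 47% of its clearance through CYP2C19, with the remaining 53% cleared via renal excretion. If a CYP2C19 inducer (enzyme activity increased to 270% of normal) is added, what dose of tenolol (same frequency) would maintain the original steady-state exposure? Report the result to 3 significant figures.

360 μg

CYP2C19: 0.47 × 2.7 = 1.269
Other: 0.53 (unchanged)
Relative clearance = 1.269 + 0.53 = 1.799.
To maintain the same steady-state level, dose must scale with clearance: new dose = 200 × 1.799 = 360 μg.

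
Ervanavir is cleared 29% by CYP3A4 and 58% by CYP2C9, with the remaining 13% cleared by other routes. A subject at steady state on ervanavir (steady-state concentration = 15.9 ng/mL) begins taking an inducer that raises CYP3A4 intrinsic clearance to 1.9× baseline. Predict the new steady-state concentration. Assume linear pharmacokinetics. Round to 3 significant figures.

12.6 ng/mL

CYP3A4: 0.29 × 1.9 = 0.551
CYP2C9: 0.58 (unchanged)
Other: 0.13 (unchanged)
New clearance relative to baseline: 0.551 + 0.58 + 0.13 = 1.261.
With dosing unchanged, steady-state concentration scales as 1/CL: 15.9 / 1.261 = 12.6 ng/mL.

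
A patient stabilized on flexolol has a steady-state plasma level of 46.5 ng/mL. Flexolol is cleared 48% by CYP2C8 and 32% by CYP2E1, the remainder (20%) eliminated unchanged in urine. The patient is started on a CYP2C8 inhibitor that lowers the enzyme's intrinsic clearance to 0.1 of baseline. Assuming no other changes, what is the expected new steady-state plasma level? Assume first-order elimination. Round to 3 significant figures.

81.9 ng/mL

CYP2C8: 0.48 × 0.1 = 0.048
CYP2E1: 0.32 (unchanged)
Other: 0.2 (unchanged)
New clearance relative to baseline: 0.048 + 0.32 + 0.2 = 0.568.
New steady-state plasma level = baseline ÷ relative clearance = 46.5 / 0.568 = 81.9 ng/mL.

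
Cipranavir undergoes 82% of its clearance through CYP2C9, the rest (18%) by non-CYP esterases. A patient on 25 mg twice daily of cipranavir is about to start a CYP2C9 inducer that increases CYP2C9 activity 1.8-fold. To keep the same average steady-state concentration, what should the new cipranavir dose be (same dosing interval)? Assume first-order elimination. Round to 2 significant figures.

CYP2C9: 0.82 × 1.8 = 1.476
Other: 0.18 (unchanged)
Relative clearance = 1.476 + 0.18 = 1.656.
Css,avg = (dose rate)/CL, so holding Css fixed requires dose ∝ CL: 25 × 1.656 = 41 mg.

41 mg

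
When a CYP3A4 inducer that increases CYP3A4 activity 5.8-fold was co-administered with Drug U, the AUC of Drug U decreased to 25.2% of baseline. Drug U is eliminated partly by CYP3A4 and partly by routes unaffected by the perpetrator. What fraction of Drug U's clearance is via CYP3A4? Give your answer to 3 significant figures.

Write x for the fraction cleared via CYP3A4. The observed AUC change means clearance rose to 1/0.252 = 3.968 of baseline.
Only the CYP3A4 route changed, so 3.968 = x·5.8 + (1 − x), giving x = 0.618.

0.618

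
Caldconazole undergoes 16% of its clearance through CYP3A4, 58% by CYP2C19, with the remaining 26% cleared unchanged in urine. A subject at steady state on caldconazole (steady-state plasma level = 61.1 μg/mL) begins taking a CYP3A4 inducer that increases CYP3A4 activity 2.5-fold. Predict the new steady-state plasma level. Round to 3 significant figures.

49.3 μg/mL

CYP3A4: 0.16 × 2.5 = 0.4
CYP2C19: 0.58 (unchanged)
Other: 0.26 (unchanged)
CL_new/CL_old = 0.4 + 0.58 + 0.26 = 1.24.
Steady-state plasma level ∝ 1/CL, so new value = 61.1 / 1.24 = 49.3 μg/mL.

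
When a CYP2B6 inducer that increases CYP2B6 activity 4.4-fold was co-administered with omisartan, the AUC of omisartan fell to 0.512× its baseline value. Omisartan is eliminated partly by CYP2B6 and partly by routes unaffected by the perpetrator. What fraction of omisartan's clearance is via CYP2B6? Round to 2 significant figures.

0.28

CL'/CL = 1 / 0.512 = 1.953
4.4·fm + (1 − fm) = 1.953
fm = (1.953 − 1) / (4.4 − 1) = 0.28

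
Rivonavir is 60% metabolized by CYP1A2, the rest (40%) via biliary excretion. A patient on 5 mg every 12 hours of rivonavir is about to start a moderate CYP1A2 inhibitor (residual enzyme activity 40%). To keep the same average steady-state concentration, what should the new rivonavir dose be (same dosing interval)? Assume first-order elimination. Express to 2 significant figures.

3.2 mg

CYP1A2: 0.6 × 0.4 = 0.24
Other: 0.4 (unchanged)
New clearance relative to baseline: 0.24 + 0.4 = 0.64.
Css,avg = (dose rate)/CL, so holding Css fixed requires dose ∝ CL: 5 × 0.64 = 3.2 mg.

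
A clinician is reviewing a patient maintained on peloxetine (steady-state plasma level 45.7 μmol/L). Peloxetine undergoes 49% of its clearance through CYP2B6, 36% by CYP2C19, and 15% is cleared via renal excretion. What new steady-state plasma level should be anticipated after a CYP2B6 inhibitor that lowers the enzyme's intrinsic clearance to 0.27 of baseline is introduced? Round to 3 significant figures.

The CYP2B6 pathway (49% of clearance) falls to 0.27× activity: 0.49 × 0.27 = 0.1323.
CYP2C19 (36%) and the residual 15% are unaffected.
CL_new/CL_old = 0.1323 + 0.36 + 0.15 = 0.6423.
Steady-state plasma level ∝ 1/CL, so new value = 45.7 / 0.6423 = 71.2 μmol/L.

71.2 μmol/L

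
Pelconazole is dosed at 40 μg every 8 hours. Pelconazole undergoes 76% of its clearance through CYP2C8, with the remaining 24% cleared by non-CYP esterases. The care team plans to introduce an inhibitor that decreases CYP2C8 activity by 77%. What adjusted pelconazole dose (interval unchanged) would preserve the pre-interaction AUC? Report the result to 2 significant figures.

17 μg

The CYP2C8 pathway (76% of clearance) falls to 0.23× activity: 0.76 × 0.23 = 0.1748.
The remaining 24% of clearance is unaffected.
CL_new/CL_old = 0.1748 + 0.24 = 0.4148.
Exposure is unchanged when dose changes in proportion to clearance. New dose = 40 μg × 0.4148 = 17 μg.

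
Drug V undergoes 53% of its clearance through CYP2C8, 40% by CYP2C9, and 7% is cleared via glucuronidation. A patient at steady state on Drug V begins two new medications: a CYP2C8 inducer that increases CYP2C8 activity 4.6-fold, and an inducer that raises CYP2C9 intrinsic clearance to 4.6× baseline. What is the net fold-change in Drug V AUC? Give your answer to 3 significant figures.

The CYP2C8 pathway (53% of clearance) rises to 4.6× activity: 0.53 × 4.6 = 2.438.
The CYP2C9 pathway (40% of clearance) is boosted to 4.6× activity: 0.4 × 4.6 = 1.84.
The remaining 7% of clearance is unaffected.
CL_new/CL_old = 2.438 + 1.84 + 0.07 = 4.348.
Because AUC varies inversely with clearance, the combined effect is 1 / 4.348 = 0.230.

0.230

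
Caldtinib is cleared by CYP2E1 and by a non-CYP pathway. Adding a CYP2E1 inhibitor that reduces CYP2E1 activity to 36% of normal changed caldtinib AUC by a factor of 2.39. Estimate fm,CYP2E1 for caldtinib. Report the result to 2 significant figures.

0.91

CL'/CL = 1 / 2.39 = 0.4184
0.36·fm + (1 − fm) = 0.4184
fm = (0.4184 − 1) / (0.36 − 1) = 0.91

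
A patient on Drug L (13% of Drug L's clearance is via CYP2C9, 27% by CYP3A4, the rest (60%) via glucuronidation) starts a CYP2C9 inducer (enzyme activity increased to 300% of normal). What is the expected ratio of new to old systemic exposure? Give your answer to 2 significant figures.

0.79

CYP2C9: 0.13 × 3 = 0.39
CYP3A4: 0.27 (unchanged)
Other: 0.6 (unchanged)
CL_new/CL_old = 0.39 + 0.27 + 0.6 = 1.26.
Systemic exposure ratio = CL_old/CL_new = 1 / 1.26 = 0.79.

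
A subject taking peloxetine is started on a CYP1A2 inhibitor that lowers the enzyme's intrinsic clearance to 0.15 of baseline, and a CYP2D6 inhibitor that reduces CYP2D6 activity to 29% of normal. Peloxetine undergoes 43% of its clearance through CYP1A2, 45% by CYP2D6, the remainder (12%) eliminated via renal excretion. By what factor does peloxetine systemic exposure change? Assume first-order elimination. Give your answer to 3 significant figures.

CYP1A2: 0.43 × 0.15 = 0.0645
CYP2D6: 0.45 × 0.29 = 0.1305
Other: 0.12 (unchanged)
New clearance relative to baseline: 0.0645 + 0.1305 + 0.12 = 0.315.
Systemic exposure ∝ 1/CL: fold-change = 1 / 0.315 = 3.17.

3.17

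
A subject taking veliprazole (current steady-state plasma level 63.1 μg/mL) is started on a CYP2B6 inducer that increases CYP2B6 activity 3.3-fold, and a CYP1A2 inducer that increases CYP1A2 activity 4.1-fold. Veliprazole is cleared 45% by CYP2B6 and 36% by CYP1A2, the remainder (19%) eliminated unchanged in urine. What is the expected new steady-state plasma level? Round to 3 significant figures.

20.0 μg/mL

The CYP2B6 pathway (45% of clearance) is boosted to 3.3× activity: 0.45 × 3.3 = 1.485.
The CYP1A2 pathway (36% of clearance) is boosted to 4.1× activity: 0.36 × 4.1 = 1.476.
The remaining 19% of clearance is unaffected.
Relative clearance = 1.485 + 1.476 + 0.19 = 3.151.
Steady-state plasma level ∝ 1/CL: new value = 63.1 / 3.151 = 20.0 μg/mL.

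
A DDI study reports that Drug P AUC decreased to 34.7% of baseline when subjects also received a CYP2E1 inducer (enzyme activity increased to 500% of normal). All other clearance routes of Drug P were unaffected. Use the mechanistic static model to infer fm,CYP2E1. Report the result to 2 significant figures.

Call the CYP2E1 fraction fm. After the interaction, CL_new/CL_old = fm × 5 + (1 − fm).
AUC ratio = 1 / (new CL fraction), so new CL fraction = 1 / 0.347 = 2.882.
fm × 5 + 1 − fm = 2.882  ⇒  fm × (5 − 1) = 1.882  ⇒  fm = 0.47.

0.47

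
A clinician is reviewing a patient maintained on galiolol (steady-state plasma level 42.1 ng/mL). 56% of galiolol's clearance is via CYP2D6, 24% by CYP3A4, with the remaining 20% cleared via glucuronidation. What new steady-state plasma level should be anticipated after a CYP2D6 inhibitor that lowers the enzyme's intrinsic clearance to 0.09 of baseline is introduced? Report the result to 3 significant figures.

85.8 ng/mL

The CYP2D6 pathway (56% of clearance) is reduced to 0.09× activity: 0.56 × 0.09 = 0.0504.
CYP3A4 (24%) and the residual 20% are unaffected.
Relative clearance = 0.0504 + 0.24 + 0.2 = 0.4904.
New steady-state plasma level = baseline ÷ relative clearance = 42.1 / 0.4904 = 85.8 ng/mL.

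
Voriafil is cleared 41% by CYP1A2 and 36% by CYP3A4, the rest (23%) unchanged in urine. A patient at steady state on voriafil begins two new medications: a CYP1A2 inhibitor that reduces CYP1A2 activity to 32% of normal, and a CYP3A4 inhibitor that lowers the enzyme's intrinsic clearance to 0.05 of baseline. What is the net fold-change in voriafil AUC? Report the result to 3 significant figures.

CYP1A2: 0.41 × 0.32 = 0.1312
CYP3A4: 0.36 × 0.05 = 0.018
Other: 0.23 (unchanged)
CL_new/CL_old = 0.1312 + 0.018 + 0.23 = 0.3792.
AUC ∝ 1/CL: fold-change = 1 / 0.3792 = 2.64.

2.64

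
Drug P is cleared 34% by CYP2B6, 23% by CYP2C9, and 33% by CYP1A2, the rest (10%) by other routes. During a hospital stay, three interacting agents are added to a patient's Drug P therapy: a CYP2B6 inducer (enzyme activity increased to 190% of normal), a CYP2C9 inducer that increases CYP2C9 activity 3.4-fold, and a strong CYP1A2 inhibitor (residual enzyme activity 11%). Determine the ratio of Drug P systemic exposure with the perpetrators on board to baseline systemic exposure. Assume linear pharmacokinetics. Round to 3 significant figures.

The CYP2B6 pathway (34% of clearance) rises to 1.9× activity: 0.34 × 1.9 = 0.646.
The CYP2C9 pathway (23% of clearance) increases to 3.4× activity: 0.23 × 3.4 = 0.782.
The CYP1A2 pathway (33% of clearance) is reduced to 0.11× activity: 0.33 × 0.11 = 0.0363.
Non-CYP routes (10%) are unchanged.
Relative clearance = 0.646 + 0.782 + 0.0363 + 0.1 = 1.5643.
Net systemic exposure ratio = 1 / 1.5643 = 0.639.

0.639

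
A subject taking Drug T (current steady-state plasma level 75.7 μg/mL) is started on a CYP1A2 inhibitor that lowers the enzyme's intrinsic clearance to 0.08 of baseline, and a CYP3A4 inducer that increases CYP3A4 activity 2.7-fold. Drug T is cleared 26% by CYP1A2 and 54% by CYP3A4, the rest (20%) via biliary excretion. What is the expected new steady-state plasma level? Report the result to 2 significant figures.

The CYP1A2 pathway (26% of clearance) is reduced to 0.08× activity: 0.26 × 0.08 = 0.0208.
The CYP3A4 pathway (54% of clearance) increases to 2.7× activity: 0.54 × 2.7 = 1.458.
The remaining 20% of clearance is unaffected.
Relative clearance = 0.0208 + 1.458 + 0.2 = 1.6788.
Steady-state plasma level ∝ 1/CL: new value = 75.7 / 1.6788 = 45 μg/mL.

45 μg/mL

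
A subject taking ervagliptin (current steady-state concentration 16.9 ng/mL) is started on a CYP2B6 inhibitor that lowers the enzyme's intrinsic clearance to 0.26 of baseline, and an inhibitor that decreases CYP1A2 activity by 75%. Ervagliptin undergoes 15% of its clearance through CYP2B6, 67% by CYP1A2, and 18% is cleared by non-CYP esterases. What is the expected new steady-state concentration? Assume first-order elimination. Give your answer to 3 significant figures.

43.7 ng/mL

The CYP2B6 pathway (15% of clearance) is reduced to 0.26× activity: 0.15 × 0.26 = 0.039.
The CYP1A2 pathway (67% of clearance) is reduced to 0.25× activity: 0.67 × 0.25 = 0.1675.
Non-CYP routes (18%) are unchanged.
CL_new/CL_old = 0.039 + 0.1675 + 0.18 = 0.3865.
Dividing the baseline by the relative clearance: 16.9 / 0.3865 = 43.7 ng/mL.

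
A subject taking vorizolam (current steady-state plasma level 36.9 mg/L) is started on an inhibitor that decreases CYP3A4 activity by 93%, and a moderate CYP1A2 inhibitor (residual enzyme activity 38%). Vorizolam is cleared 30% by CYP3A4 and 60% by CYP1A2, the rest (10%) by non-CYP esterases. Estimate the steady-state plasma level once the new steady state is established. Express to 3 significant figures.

CYP3A4: 0.3 × 0.07 = 0.021
CYP1A2: 0.6 × 0.38 = 0.228
Other: 0.1 (unchanged)
Relative clearance = 0.021 + 0.228 + 0.1 = 0.349.
Steady-state plasma level ∝ 1/CL: new value = 36.9 / 0.349 = 106 mg/L.

106 mg/L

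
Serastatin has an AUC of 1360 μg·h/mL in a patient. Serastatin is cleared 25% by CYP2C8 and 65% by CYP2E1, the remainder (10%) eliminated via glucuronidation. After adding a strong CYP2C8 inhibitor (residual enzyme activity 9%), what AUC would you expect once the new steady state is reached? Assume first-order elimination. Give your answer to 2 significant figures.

1.8 × 10³ μg·h/mL

The CYP2C8 pathway (25% of clearance) drops to 0.09× activity: 0.25 × 0.09 = 0.0225.
CYP2E1 (65%) and the residual 10% are unaffected.
New clearance relative to baseline: 0.0225 + 0.65 + 0.1 = 0.7725.
With dosing unchanged, AUC scales as 1/CL: 1360 / 0.7725 = 1.8 × 10³ μg·h/mL.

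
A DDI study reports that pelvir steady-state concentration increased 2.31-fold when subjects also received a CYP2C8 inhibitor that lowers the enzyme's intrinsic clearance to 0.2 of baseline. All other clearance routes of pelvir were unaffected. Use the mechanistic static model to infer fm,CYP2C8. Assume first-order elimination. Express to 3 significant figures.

Write x for the fraction cleared via CYP2C8. The observed steady-state concentration change means clearance fell to 1/2.31 = 0.4329 of baseline.
Setting x·0.2 + (1 − x) = 0.4329 and solving: x = (0.4329 − 1)/(0.2 − 1) = 0.709.

0.709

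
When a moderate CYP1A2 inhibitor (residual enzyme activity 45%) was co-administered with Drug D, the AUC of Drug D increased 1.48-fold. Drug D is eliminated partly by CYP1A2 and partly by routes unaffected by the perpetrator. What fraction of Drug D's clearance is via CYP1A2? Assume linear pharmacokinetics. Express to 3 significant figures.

Call the CYP1A2 fraction fm. After the interaction, CL_new/CL_old = fm × 0.45 + (1 − fm).
AUC ratio = 1 / (new CL fraction), so new CL fraction = 1 / 1.48 = 0.6757.
fm × 0.45 + 1 − fm = 0.6757  ⇒  fm × (0.45 − 1) = −0.3243  ⇒  fm = 0.590.

0.590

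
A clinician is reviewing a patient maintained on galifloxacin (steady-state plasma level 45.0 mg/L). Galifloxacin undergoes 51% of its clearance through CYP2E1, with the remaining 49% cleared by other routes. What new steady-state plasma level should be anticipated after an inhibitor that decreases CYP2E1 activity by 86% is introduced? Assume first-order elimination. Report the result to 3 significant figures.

80.2 mg/L

The CYP2E1 pathway (51% of clearance) drops to 0.14× activity: 0.51 × 0.14 = 0.0714.
Non-CYP routes (49%) are unchanged.
New clearance relative to baseline: 0.0714 + 0.49 = 0.5614.
Steady-state plasma level ∝ 1/CL, so new value = 45.0 / 0.5614 = 80.2 mg/L.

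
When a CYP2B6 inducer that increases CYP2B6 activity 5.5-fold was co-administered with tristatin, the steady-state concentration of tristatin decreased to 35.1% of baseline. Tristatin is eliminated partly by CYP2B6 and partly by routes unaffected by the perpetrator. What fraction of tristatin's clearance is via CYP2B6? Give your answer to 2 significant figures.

0.41

CL'/CL = 1 / 0.351 = 2.849
5.5·fm + (1 − fm) = 2.849
fm = (2.849 − 1) / (5.5 − 1) = 0.41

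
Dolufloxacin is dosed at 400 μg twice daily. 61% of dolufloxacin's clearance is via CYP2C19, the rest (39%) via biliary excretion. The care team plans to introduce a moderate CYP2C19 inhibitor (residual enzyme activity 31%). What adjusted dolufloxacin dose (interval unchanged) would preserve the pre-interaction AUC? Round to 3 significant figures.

The CYP2C19 pathway (61% of clearance) drops to 0.31× activity: 0.61 × 0.31 = 0.1891.
The remaining 39% of clearance is unaffected.
New clearance relative to baseline: 0.1891 + 0.39 = 0.5791.
Css,avg = (dose rate)/CL, so holding Css fixed requires dose ∝ CL: 400 × 0.5791 = 232 μg.

232 μg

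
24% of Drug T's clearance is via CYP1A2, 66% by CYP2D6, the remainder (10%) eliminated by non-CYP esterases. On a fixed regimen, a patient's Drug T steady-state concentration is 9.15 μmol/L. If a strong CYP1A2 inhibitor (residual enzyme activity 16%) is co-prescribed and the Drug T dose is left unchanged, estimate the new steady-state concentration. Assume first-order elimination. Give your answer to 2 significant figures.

The CYP1A2 pathway (24% of clearance) falls to 0.16× activity: 0.24 × 0.16 = 0.0384.
CYP2D6 (66%) and the residual 10% are unaffected.
New clearance relative to baseline: 0.0384 + 0.66 + 0.1 = 0.7984.
Steady-state concentration ∝ 1/CL, so new value = 9.15 / 0.7984 = 11 μmol/L.

11 μmol/L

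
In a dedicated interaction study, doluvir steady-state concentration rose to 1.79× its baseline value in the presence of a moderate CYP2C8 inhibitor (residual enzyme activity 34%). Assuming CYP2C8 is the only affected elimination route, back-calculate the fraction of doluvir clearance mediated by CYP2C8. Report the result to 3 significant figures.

0.669

Write x for the fraction cleared via CYP2C8. The observed steady-state concentration change means clearance fell to 1/1.79 = 0.5587 of baseline.
Only the CYP2C8 route changed, so 0.5587 = x·0.34 + (1 − x), giving x = 0.669.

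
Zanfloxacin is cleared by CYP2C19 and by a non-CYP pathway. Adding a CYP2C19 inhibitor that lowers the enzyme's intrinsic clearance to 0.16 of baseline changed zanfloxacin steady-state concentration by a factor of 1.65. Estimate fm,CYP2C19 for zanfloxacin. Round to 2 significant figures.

Call the CYP2C19 fraction fm. After the interaction, CL_new/CL_old = fm × 0.16 + (1 − fm).
Steady-state concentration ratio = 1 / (new CL fraction), so new CL fraction = 1 / 1.65 = 0.6061.
fm × 0.16 + 1 − fm = 0.6061  ⇒  fm × (0.16 − 1) = −0.3939  ⇒  fm = 0.47.

0.47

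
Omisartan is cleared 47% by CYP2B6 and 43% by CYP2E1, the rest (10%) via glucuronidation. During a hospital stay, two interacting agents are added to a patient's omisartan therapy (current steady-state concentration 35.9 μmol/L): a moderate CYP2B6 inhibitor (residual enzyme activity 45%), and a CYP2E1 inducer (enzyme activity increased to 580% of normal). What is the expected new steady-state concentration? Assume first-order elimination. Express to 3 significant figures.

12.8 μmol/L

The CYP2B6 pathway (47% of clearance) drops to 0.45× activity: 0.47 × 0.45 = 0.2115.
The CYP2E1 pathway (43% of clearance) increases to 5.8× activity: 0.43 × 5.8 = 2.494.
The remaining 10% of clearance is unaffected.
CL_new/CL_old = 0.2115 + 2.494 + 0.1 = 2.8055.
New steady-state concentration = 35.9 / 2.8055 = 12.8 μmol/L (concentration scales inversely with clearance).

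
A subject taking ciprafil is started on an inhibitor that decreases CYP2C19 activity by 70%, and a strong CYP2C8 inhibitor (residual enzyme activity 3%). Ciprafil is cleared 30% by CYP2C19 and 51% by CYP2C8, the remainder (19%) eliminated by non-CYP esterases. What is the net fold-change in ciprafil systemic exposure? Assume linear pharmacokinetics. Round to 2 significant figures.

3.4

The CYP2C19 pathway (30% of clearance) is reduced to 0.3× activity: 0.3 × 0.3 = 0.09.
The CYP2C8 pathway (51% of clearance) is reduced to 0.03× activity: 0.51 × 0.03 = 0.0153.
The remaining 19% of clearance is unaffected.
CL_new/CL_old = 0.09 + 0.0153 + 0.19 = 0.2953.
Systemic exposure ∝ 1/CL: fold-change = 1 / 0.2953 = 3.4.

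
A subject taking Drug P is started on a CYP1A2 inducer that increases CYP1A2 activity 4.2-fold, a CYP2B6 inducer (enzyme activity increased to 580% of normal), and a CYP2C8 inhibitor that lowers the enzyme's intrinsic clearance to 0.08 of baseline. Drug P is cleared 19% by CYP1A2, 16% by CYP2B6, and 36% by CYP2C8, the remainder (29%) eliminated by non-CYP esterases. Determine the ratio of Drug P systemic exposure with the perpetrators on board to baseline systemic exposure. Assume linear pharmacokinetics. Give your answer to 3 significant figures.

0.489

CYP1A2: 0.19 × 4.2 = 0.798
CYP2B6: 0.16 × 5.8 = 0.928
CYP2C8: 0.36 × 0.08 = 0.0288
Other: 0.29 (unchanged)
Relative clearance = 0.798 + 0.928 + 0.0288 + 0.29 = 2.0448.
Because systemic exposure varies inversely with clearance, the combined effect is 1 / 2.0448 = 0.489.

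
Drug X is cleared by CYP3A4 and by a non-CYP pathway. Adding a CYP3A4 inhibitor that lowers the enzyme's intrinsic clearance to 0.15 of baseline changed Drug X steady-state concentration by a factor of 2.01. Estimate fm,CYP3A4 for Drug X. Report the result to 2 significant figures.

0.59

Call the CYP3A4 fraction fm. After the interaction, CL_new/CL_old = fm × 0.15 + (1 − fm).
Steady-state concentration ratio = 1 / (new CL fraction), so new CL fraction = 1 / 2.01 = 0.4975.
fm × 0.15 + 1 − fm = 0.4975  ⇒  fm × (0.15 − 1) = −0.5025  ⇒  fm = 0.59.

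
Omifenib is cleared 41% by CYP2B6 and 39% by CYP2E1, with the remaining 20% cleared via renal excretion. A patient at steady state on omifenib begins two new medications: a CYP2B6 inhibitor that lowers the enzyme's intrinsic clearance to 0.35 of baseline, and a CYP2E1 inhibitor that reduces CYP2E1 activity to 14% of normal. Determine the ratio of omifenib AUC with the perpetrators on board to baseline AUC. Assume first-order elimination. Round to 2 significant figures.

2.5

CYP2B6: 0.41 × 0.35 = 0.1435
CYP2E1: 0.39 × 0.14 = 0.0546
Other: 0.2 (unchanged)
Relative clearance = 0.1435 + 0.0546 + 0.2 = 0.3981.
Because AUC varies inversely with clearance, the combined effect is 1 / 0.3981 = 2.5.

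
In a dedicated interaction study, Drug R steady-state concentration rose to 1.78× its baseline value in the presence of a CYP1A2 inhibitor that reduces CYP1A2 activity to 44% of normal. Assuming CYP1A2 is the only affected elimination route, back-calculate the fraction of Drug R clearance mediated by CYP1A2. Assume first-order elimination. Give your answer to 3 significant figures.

0.783

CL'/CL = 1 / 1.78 = 0.5618
0.44·fm + (1 − fm) = 0.5618
fm = (0.5618 − 1) / (0.44 − 1) = 0.783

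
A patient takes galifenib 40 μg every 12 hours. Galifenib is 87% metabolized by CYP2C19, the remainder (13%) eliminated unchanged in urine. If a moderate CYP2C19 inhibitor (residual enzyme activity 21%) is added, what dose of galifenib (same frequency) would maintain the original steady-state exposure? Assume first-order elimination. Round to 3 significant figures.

12.5 μg

The CYP2C19 pathway (87% of clearance) drops to 0.21× activity: 0.87 × 0.21 = 0.1827.
The remaining 13% of clearance is unaffected.
CL_new/CL_old = 0.1827 + 0.13 = 0.3127.
Css,avg = (dose rate)/CL, so holding Css fixed requires dose ∝ CL: 40 × 0.3127 = 12.5 μg.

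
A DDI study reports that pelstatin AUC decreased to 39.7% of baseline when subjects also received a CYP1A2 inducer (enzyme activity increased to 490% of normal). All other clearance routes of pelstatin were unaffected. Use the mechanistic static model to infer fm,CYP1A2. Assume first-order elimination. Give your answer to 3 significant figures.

CL'/CL = 1 / 0.397 = 2.519
4.9·fm + (1 − fm) = 2.519
fm = (2.519 − 1) / (4.9 − 1) = 0.389

0.389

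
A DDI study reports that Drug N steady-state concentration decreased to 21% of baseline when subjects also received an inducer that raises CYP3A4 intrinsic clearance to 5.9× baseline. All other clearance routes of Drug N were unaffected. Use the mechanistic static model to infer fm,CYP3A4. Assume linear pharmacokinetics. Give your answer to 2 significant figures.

Let x = fm,CYP3A4. Because steady-state concentration ∝ 1/CL, relative clearance rose to 1/0.210 = 4.762.
Setting x·5.9 + (1 − x) = 4.762 and solving: x = (4.762 − 1)/(5.9 − 1) = 0.77.

0.77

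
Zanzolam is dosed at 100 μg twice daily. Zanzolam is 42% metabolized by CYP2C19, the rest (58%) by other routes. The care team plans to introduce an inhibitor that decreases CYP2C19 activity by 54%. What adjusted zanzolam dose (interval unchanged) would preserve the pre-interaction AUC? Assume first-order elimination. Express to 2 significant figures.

77 μg

The CYP2C19 pathway (42% of clearance) is reduced to 0.46× activity: 0.42 × 0.46 = 0.1932.
The remaining 58% of clearance is unaffected.
CL_new/CL_old = 0.1932 + 0.58 = 0.7732.
Exposure is unchanged when dose changes in proportion to clearance. New dose = 100 μg × 0.7732 = 77 μg.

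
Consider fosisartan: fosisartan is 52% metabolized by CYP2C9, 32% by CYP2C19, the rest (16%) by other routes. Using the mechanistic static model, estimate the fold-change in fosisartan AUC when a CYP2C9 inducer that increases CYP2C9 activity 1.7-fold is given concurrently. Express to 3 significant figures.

0.733

CYP2C9: 0.52 × 1.7 = 0.884
CYP2C19: 0.32 (unchanged)
Other: 0.16 (unchanged)
CL_new/CL_old = 0.884 + 0.32 + 0.16 = 1.364.
AUC ratio = CL_old/CL_new = 1 / 1.364 = 0.733.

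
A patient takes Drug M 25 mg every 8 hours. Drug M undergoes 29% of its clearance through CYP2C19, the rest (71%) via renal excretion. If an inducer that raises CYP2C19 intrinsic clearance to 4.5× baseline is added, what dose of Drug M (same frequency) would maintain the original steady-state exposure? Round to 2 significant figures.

CYP2C19: 0.29 × 4.5 = 1.305
Other: 0.71 (unchanged)
Relative clearance = 1.305 + 0.71 = 2.015.
Css,avg = (dose rate)/CL, so holding Css fixed requires dose ∝ CL: 25 × 2.015 = 50 mg.

50 mg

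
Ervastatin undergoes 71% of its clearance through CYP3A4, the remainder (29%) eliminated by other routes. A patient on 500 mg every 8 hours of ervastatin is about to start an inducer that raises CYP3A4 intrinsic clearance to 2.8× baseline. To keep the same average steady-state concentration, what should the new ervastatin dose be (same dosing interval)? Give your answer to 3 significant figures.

CYP3A4: 0.71 × 2.8 = 1.988
Other: 0.29 (unchanged)
Relative clearance = 1.988 + 0.29 = 2.278.
Exposure is unchanged when dose changes in proportion to clearance. New dose = 500 mg × 2.278 = 1.14 × 10³ mg.

1.14 × 10³ mg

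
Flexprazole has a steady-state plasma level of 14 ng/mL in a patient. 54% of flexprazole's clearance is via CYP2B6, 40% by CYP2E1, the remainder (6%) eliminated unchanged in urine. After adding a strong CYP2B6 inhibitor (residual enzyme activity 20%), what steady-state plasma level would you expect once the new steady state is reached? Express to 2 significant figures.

The CYP2B6 pathway (54% of clearance) is reduced to 0.2× activity: 0.54 × 0.2 = 0.108.
CYP2E1 (40%) and the residual 6% are unaffected.
Relative clearance = 0.108 + 0.4 + 0.06 = 0.568.
New steady-state plasma level = baseline ÷ relative clearance = 14 / 0.568 = 25 ng/mL.

25 ng/mL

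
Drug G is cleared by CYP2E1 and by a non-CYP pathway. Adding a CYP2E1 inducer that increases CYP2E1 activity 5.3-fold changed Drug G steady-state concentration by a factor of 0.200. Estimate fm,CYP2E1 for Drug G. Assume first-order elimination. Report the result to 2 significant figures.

0.93

Let x = fm,CYP2E1. Because steady-state concentration ∝ 1/CL, relative clearance rose to 1/0.200 = 5.
Only the CYP2E1 route changed, so 5 = x·5.3 + (1 − x), giving x = 0.93.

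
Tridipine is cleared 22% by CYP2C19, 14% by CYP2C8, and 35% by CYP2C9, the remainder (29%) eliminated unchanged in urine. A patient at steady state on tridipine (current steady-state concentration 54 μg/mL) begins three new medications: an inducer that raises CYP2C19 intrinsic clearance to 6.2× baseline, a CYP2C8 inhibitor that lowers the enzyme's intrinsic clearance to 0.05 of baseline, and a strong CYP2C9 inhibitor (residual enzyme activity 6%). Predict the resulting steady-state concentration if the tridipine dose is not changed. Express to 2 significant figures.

32 μg/mL

CYP2C19: 0.22 × 6.2 = 1.364
CYP2C8: 0.14 × 0.05 = 0.007
CYP2C9: 0.35 × 0.06 = 0.021
Other: 0.29 (unchanged)
New clearance relative to baseline: 1.364 + 0.007 + 0.021 + 0.29 = 1.682.
Steady-state concentration ∝ 1/CL: new value = 54 / 1.682 = 32 μg/mL.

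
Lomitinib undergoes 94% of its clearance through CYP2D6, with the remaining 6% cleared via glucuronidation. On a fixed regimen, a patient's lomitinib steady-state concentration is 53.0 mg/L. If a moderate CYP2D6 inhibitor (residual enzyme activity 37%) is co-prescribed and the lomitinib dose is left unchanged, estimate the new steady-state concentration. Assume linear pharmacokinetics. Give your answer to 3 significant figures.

130 mg/L

The CYP2D6 pathway (94% of clearance) drops to 0.37× activity: 0.94 × 0.37 = 0.3478.
Non-CYP routes (6%) are unchanged.
New clearance relative to baseline: 0.3478 + 0.06 = 0.4078.
Steady-state concentration ∝ 1/CL, so new value = 53.0 / 0.4078 = 130 mg/L.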